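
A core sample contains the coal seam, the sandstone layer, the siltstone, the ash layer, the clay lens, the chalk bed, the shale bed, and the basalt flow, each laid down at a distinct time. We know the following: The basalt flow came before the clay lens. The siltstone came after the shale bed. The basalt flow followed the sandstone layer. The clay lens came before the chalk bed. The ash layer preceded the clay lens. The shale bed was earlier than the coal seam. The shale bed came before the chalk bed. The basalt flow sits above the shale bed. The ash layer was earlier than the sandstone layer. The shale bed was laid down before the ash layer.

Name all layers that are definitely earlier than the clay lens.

the ash layer, the basalt flow, the sandstone layer, the shale bed

Directly stated before the clay lens: the ash layer and the basalt flow.
The sandstone layer reaches the clay lens via the sandstone layer → the basalt flow → the clay lens.
The shale bed reaches the clay lens via the shale bed → the basalt flow → the clay lens.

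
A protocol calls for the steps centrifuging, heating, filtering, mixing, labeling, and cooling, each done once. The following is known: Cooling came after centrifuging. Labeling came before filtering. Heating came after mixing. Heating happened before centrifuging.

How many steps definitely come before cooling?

Directly stated before cooling: centrifuging.
Heating reaches cooling via heating → centrifuging → cooling.
Mixing reaches cooling via mixing → heating → centrifuging → cooling.
No chain forces filtering (or any of the others) ahead of cooling.
That's centrifuging, heating, and mixing — 3 in all.

3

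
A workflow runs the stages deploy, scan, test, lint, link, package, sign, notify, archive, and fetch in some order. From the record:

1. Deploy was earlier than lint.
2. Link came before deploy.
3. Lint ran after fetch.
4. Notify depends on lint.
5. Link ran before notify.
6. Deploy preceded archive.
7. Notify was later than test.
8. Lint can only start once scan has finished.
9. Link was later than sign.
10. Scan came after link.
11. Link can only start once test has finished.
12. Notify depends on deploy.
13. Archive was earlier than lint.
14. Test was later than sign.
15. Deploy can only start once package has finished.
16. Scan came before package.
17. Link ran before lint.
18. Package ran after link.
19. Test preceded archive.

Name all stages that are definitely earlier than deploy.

Directly stated before deploy: link and package.
Scan reaches deploy via scan → package → deploy.
Sign reaches deploy via sign → link → deploy.
Test reaches deploy via test → link → deploy.
No chain forces fetch (or any of the others) ahead of deploy.

link, package, scan, sign, test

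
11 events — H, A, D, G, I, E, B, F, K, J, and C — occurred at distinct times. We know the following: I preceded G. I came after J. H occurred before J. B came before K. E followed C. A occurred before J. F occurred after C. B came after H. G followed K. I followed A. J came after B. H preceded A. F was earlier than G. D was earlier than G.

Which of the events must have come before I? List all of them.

Directly stated before I: A and J.
B reaches I via B → J → I.
H reaches I via H → J → I.

A, B, H, J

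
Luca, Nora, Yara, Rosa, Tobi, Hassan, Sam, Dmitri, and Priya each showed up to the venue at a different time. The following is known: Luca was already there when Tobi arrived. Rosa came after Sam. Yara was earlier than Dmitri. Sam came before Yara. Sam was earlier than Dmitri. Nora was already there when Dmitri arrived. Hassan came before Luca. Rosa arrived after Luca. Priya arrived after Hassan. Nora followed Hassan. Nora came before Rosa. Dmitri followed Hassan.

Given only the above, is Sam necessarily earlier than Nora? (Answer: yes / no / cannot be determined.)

cannot be determined

No chain of stated constraints runs from Sam to Nora, and none runs from Nora to Sam either.
So the relative order of Sam and Nora is not fixed by the given facts.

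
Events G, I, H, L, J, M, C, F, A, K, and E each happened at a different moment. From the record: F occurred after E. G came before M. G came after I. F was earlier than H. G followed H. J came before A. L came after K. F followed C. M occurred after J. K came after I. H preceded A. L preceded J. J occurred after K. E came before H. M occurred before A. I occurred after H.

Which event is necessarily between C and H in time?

F

Tracing the constraints gives C → F → H, so F sits after C and before H.
No other event is forced both after C and before H.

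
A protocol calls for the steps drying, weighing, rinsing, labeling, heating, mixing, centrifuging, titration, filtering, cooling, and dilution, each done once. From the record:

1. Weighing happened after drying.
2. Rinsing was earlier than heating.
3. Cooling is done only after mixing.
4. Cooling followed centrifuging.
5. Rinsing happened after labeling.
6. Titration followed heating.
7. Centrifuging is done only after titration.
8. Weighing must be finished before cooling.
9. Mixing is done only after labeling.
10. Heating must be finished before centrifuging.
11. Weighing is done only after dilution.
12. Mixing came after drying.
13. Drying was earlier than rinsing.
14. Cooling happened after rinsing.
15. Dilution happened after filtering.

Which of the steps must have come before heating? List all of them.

Directly stated before heating: rinsing.
Drying reaches heating via drying → rinsing → heating.
Labeling reaches heating via labeling → rinsing → heating.
No chain forces dilution (or any of the others) ahead of heating.

drying, labeling, rinsing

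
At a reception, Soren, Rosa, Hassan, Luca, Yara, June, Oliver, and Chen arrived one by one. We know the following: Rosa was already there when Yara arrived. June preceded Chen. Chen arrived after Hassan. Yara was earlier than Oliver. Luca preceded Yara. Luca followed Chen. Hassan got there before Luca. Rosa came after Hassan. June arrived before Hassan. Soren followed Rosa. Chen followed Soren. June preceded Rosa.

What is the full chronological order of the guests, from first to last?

The constraints fix every adjacent pair, so only one ordering works:
June → Hassan → Rosa → Soren → Chen → Luca → Yara → Oliver.

June, Hassan, Rosa, Soren, Chen, Luca, Yara, Oliver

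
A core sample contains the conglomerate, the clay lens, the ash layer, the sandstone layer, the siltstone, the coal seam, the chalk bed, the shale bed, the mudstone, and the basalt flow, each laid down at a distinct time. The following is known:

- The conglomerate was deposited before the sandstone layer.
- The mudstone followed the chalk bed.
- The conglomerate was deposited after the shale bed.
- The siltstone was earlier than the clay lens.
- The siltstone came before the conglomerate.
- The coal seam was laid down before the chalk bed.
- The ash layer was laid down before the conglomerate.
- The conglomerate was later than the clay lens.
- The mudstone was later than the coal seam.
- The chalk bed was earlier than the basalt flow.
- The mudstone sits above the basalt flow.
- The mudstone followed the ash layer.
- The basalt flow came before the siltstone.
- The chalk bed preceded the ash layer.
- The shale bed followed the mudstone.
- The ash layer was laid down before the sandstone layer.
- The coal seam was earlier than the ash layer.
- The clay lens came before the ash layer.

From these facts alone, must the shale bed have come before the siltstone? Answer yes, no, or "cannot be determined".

no

Tracing the constraints gives the siltstone → the clay lens → the ash layer → the mudstone → the shale bed, so the siltstone must come before the shale bed.
That means the shale bed cannot be before the siltstone.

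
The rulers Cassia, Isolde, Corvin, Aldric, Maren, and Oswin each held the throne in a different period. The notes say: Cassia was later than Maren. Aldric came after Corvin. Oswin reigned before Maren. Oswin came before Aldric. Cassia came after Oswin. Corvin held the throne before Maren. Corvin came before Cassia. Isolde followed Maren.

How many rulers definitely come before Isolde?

Directly stated before Isolde: Maren.
Corvin reaches Isolde via Corvin → Maren → Isolde.
Oswin reaches Isolde via Oswin → Maren → Isolde.
No chain forces Aldric (or any of the others) ahead of Isolde.
That's Corvin, Maren, and Oswin — 3 in all.

3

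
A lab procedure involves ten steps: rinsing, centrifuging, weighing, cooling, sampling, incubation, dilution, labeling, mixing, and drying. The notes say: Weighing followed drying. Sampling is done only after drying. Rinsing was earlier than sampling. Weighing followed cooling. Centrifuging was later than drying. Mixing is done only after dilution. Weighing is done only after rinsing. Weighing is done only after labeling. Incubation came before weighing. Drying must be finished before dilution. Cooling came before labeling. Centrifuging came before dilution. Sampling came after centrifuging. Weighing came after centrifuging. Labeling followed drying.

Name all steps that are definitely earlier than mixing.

Directly stated before mixing: dilution.
Centrifuging reaches mixing via centrifuging → dilution → mixing.
Drying reaches mixing via drying → dilution → mixing.
No chain forces cooling (or any of the others) ahead of mixing.

centrifuging, dilution, drying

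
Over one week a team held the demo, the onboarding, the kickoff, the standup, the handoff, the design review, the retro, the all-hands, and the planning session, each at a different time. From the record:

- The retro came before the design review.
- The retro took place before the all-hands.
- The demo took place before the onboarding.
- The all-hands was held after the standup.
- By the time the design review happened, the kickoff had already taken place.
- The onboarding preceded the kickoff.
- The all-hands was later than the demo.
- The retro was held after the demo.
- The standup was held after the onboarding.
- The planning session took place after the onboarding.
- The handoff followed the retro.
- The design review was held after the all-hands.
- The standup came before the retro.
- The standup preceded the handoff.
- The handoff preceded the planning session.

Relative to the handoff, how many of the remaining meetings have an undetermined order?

Forced before the handoff: the demo, the onboarding, the retro, and the standup; forced after the handoff: the planning session.
That leaves the all-hands, the design review, and the kickoff with no forced order relative to the handoff — 3.

3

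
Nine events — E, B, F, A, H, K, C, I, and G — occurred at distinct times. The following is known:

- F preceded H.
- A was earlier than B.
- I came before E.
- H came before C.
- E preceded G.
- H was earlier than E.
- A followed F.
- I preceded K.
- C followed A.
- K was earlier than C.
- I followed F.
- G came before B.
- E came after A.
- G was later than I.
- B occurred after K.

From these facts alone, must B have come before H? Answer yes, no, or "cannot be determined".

no

Tracing the constraints gives H → E → G → B, so H must come before B.
That means B cannot be before H.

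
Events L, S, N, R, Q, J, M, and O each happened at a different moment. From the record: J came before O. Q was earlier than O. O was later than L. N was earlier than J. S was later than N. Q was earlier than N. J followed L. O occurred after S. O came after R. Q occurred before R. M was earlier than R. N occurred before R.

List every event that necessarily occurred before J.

Directly stated before J: L and N.
Q reaches J via Q → N → J.
No chain forces R (or any of the others) ahead of J.

L, N, Q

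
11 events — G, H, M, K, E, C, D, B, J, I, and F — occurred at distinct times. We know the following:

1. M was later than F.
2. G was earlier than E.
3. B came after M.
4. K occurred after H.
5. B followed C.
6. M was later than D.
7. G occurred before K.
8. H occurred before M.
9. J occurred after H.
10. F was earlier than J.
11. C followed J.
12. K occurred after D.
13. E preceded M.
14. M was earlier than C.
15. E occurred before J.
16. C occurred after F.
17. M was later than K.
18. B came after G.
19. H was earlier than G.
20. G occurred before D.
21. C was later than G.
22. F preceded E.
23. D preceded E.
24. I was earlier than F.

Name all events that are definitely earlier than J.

D, E, F, G, H, I

Directly stated before J: E, F, and H.
D reaches J via D → E → J.
G reaches J via G → E → J.
I reaches J via I → F → J.
No chain forces B (or any of the others) ahead of J.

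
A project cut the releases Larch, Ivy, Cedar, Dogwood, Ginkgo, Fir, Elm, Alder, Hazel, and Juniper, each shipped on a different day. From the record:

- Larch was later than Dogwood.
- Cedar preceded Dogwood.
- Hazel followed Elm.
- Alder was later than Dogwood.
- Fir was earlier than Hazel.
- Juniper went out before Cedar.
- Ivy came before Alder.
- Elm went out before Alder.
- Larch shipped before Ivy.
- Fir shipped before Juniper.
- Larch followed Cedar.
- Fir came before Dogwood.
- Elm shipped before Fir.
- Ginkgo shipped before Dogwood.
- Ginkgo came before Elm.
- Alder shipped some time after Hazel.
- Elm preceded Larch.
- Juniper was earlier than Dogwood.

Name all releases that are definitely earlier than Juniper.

Elm, Fir, Ginkgo

Directly stated before Juniper: Fir.
Elm reaches Juniper via Elm → Fir → Juniper.
Ginkgo reaches Juniper via Ginkgo → Elm → Fir → Juniper.
No chain forces Hazel (or any of the others) ahead of Juniper.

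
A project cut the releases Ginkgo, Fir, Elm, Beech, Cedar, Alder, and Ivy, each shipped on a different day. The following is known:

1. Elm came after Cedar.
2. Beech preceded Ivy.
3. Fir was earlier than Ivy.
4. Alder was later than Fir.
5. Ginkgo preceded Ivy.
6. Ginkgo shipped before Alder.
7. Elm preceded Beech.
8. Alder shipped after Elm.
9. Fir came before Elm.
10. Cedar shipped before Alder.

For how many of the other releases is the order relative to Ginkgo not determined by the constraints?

4

Forced after Ginkgo: Alder and Ivy.
That leaves Beech, Cedar, Elm, and Fir with no forced order relative to Ginkgo — 4.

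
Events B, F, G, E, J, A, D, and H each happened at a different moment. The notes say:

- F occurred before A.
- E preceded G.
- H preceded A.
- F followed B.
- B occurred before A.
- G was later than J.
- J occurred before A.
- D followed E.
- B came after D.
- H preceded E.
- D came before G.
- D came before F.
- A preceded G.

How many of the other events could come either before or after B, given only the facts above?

Forced before B: D, E, and H; forced after B: A, F, and G.
That leaves J with no forced order relative to B — 1.

1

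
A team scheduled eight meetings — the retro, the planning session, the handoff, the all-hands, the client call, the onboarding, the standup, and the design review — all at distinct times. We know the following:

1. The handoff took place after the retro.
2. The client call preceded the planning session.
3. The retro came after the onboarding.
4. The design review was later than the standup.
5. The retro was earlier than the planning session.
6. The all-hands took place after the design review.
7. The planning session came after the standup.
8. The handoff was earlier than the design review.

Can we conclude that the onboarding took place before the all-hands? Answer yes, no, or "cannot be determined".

Chain the constraints: the onboarding → the retro → the handoff → the design review → the all-hands. Each link is directly stated, so the onboarding comes before the all-hands.

yes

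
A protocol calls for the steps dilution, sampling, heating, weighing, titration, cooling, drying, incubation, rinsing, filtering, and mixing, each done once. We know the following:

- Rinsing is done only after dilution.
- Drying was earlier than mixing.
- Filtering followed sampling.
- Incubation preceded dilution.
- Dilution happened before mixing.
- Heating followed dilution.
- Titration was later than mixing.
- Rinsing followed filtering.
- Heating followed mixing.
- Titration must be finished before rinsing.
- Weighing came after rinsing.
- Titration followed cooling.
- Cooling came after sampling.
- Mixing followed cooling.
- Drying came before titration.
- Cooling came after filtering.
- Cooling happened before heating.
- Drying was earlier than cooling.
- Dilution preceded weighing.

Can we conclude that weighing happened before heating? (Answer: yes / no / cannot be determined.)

No chain of stated constraints runs from weighing to heating, and none runs from heating to weighing either.
So the relative order of weighing and heating is not fixed by the given facts.

cannot be determined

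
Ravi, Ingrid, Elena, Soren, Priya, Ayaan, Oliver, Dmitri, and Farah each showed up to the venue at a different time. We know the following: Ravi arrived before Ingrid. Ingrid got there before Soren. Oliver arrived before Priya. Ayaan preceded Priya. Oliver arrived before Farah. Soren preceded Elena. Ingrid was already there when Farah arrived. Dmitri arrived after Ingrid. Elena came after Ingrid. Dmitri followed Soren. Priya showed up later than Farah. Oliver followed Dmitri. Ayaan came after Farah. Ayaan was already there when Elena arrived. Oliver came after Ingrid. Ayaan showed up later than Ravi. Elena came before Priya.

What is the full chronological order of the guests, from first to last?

Ravi, Ingrid, Soren, Dmitri, Oliver, Farah, Ayaan, Elena, Priya

The constraints fix every adjacent pair, so only one ordering works:
Ravi → Ingrid → Soren → Dmitri → Oliver → Farah → Ayaan → Elena → Priya.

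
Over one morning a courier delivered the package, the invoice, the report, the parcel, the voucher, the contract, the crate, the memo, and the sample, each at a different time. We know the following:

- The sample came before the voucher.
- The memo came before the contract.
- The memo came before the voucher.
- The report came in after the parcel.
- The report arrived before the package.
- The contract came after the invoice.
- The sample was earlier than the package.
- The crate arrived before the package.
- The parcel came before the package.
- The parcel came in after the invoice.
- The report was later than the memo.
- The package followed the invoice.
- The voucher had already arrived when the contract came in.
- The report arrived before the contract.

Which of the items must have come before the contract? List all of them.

the invoice, the memo, the parcel, the report, the sample, the voucher

Directly stated before the contract: the invoice, the memo, the report, and the voucher.
The parcel reaches the contract via the parcel → the report → the contract.
The sample reaches the contract via the sample → the voucher → the contract.
No chain forces the package (or any of the others) ahead of the contract.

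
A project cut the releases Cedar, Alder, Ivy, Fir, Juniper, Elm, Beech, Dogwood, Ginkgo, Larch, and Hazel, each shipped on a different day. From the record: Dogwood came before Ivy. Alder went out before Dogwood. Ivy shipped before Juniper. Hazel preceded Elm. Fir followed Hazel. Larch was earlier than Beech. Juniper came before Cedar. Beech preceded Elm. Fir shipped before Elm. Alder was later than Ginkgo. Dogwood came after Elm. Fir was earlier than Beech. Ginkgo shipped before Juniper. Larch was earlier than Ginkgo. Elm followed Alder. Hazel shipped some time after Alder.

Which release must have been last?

Every other release has a chain of constraints placing it before Cedar, so Cedar is last.

Cedar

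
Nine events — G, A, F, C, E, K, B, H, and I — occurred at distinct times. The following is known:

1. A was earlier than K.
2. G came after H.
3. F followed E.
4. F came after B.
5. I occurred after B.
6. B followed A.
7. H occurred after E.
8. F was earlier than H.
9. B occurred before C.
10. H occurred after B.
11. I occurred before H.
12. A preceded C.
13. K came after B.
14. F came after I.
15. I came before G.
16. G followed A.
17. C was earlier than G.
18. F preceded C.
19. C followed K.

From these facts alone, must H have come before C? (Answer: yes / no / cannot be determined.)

No chain of stated constraints runs from H to C, and none runs from C to H either.
So the relative order of H and C is not fixed by the given facts.

cannot be determined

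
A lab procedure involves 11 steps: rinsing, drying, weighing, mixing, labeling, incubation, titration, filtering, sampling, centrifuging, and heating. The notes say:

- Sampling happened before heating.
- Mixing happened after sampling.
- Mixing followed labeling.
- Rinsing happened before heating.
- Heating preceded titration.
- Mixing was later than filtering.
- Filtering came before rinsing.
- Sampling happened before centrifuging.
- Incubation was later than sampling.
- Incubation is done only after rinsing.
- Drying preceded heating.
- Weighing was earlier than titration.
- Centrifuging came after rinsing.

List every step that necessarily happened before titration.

Directly stated before titration: heating and weighing.
Drying reaches titration via drying → heating → titration.
Filtering reaches titration via filtering → rinsing → heating → titration.
Rinsing reaches titration via rinsing → heating → titration.
Likewise sampling reaches titration by chaining the stated constraints.
No chain forces labeling (or any of the others) ahead of titration.

drying, filtering, heating, rinsing, sampling, weighing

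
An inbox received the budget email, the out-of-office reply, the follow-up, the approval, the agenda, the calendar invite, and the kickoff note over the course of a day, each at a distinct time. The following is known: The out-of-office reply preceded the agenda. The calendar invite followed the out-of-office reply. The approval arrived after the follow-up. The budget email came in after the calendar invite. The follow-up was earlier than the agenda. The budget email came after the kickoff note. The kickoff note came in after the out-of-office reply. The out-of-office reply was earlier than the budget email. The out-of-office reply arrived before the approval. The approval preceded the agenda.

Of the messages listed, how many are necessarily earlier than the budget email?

3

Directly stated before the budget email: the calendar invite, the kickoff note, and the out-of-office reply.
That's the calendar invite, the kickoff note, and the out-of-office reply — 3 in all.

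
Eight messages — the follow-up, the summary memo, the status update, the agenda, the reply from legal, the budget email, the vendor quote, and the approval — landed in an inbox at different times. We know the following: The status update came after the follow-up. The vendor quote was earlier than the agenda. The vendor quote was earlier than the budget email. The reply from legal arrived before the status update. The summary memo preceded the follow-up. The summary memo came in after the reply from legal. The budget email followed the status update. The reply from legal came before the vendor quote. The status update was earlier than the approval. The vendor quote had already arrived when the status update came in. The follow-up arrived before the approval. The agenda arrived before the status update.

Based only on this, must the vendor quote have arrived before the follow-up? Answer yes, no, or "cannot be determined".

No chain of stated constraints runs from the vendor quote to the follow-up, and none runs from the follow-up to the vendor quote either.
So the relative order of the vendor quote and the follow-up is not fixed by the given facts.

cannot be determined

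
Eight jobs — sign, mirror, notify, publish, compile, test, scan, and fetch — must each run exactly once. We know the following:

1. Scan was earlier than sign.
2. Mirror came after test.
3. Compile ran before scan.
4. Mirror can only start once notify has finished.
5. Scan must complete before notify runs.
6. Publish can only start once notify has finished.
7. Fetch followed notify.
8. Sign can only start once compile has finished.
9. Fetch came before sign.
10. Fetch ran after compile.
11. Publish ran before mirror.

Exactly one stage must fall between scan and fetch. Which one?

notify

Tracing the constraints gives scan → notify → fetch, so notify sits after scan and before fetch.
No other stage is forced both after scan and before fetch.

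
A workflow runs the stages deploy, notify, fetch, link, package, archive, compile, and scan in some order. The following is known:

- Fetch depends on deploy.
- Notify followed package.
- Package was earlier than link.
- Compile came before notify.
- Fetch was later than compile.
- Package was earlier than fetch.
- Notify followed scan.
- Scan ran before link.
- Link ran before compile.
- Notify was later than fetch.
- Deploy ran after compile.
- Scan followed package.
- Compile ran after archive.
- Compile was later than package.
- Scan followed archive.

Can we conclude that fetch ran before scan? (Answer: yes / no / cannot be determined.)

no

Tracing the constraints gives scan → link → compile → fetch, so scan must come before fetch.
That means fetch cannot be before scan.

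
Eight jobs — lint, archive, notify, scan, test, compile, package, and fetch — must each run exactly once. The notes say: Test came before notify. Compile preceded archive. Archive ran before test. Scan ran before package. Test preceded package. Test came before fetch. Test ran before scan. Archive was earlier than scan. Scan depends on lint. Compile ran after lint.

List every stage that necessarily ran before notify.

archive, compile, lint, test

Directly stated before notify: test.
Archive reaches notify via archive → test → notify.
Compile reaches notify via compile → archive → test → notify.
Lint reaches notify via lint → compile → archive → test → notify.
No chain forces fetch (or any of the others) ahead of notify.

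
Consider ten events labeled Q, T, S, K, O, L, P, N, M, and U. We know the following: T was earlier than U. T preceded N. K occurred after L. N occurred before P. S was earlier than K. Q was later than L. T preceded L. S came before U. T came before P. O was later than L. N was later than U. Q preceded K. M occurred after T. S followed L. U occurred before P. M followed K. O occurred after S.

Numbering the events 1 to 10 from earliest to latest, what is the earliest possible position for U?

4

L, S, and T must all come before U — 3 forced predecessors.
Nothing else is forced ahead of U, so its earliest slot is position 3 + 1 = 4.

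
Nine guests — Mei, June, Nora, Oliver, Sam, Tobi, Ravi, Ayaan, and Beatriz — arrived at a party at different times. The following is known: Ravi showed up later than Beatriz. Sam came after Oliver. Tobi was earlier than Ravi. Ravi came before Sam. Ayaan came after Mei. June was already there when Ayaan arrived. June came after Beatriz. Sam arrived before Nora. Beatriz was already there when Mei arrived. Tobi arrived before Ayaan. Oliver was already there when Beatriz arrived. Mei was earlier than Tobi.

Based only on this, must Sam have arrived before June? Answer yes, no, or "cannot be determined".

No chain of stated constraints runs from Sam to June, and none runs from June to Sam either.
So the relative order of Sam and June is not fixed by the given facts.

cannot be determined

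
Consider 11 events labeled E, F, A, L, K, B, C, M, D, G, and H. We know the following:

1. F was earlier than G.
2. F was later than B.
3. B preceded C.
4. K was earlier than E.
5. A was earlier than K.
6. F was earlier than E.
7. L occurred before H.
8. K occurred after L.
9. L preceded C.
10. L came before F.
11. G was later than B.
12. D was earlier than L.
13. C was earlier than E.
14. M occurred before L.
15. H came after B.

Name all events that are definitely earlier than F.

Directly stated before F: B and L.
D reaches F via D → L → F.
M reaches F via M → L → F.

B, D, L, M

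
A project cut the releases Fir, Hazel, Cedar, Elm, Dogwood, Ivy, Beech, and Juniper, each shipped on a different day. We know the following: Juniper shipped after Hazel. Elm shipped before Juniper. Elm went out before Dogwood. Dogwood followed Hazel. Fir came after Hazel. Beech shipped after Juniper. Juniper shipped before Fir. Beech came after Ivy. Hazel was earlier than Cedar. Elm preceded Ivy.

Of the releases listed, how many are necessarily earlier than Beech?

4

Directly stated before Beech: Ivy and Juniper.
Elm reaches Beech via Elm → Ivy → Beech.
Hazel reaches Beech via Hazel → Juniper → Beech.
That's Elm, Hazel, Ivy, and Juniper — 4 in all.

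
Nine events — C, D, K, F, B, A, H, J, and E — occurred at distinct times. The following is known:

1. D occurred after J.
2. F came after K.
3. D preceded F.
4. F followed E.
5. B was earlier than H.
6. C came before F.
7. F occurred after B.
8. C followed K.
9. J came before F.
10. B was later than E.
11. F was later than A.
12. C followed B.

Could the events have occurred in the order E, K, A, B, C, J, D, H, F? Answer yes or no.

yes

Check each stated constraint against the proposed order — e.g. K is ahead of F; E is ahead of F. Every pair is in the required order; nothing is violated.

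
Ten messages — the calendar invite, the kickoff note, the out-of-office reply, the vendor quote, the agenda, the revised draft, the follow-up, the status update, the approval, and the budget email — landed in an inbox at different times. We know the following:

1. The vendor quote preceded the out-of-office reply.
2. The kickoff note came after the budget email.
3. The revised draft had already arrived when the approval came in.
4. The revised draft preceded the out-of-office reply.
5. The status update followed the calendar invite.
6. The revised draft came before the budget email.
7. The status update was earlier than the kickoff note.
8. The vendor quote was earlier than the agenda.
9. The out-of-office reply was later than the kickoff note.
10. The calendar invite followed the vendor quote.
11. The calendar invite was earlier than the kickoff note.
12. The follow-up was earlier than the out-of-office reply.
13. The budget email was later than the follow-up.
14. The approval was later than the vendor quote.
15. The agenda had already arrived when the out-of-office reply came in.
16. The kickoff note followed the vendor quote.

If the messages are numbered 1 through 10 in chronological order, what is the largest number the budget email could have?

8

The budget email must come before the kickoff note and the out-of-office reply — 2 messages forced after it.
Everything else can be placed before the budget email in some valid order, so the budget email can sit as late as position 10 − 2 = 8.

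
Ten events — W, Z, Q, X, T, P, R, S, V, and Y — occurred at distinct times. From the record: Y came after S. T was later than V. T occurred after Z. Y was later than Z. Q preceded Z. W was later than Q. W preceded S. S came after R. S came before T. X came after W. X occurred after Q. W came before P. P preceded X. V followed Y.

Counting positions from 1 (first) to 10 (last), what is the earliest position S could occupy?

Q, R, and W must all come before S — 3 forced predecessors.
Nothing else is forced ahead of S, so its earliest slot is position 3 + 1 = 4.

4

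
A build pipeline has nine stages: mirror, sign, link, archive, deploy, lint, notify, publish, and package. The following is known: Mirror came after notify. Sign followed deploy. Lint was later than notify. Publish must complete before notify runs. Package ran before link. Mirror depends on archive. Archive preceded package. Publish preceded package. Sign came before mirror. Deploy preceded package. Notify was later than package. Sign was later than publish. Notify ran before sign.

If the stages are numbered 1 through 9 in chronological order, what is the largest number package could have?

4

Package must come before link, lint, mirror, notify, and sign — 5 stages forced after it.
Everything else can be placed before package in some valid order, so package can sit as late as position 9 − 5 = 4.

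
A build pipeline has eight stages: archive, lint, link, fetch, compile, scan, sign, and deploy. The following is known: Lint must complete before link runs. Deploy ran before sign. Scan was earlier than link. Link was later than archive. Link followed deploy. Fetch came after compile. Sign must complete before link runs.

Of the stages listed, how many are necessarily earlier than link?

Directly stated before link: archive, deploy, lint, scan, and sign.
No chain forces compile (or any of the others) ahead of link.
That's archive, deploy, lint, scan, and sign — 5 in all.

5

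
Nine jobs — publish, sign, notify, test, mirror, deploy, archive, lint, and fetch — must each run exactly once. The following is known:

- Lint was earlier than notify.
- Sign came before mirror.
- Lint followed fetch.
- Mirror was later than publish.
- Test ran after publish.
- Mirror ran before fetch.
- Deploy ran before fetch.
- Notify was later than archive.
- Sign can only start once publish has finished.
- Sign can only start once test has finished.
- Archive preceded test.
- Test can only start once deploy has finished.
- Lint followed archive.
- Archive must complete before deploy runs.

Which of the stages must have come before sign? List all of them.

archive, deploy, publish, test

Directly stated before sign: publish and test.
Archive reaches sign via archive → test → sign.
Deploy reaches sign via deploy → test → sign.
No chain forces notify (or any of the others) ahead of sign.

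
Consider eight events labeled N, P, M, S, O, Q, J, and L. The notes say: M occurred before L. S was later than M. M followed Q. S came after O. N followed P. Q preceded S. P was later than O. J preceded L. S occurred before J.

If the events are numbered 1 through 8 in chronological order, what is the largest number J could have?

J must come before L — 1 event forced after it.
Everything else can be placed before J in some valid order, so J can sit as late as position 8 − 1 = 7.

7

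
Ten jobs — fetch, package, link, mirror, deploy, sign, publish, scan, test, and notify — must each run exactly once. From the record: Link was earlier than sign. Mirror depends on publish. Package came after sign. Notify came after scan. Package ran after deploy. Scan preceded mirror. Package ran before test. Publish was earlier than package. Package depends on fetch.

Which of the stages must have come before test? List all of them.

deploy, fetch, link, package, publish, sign

Directly stated before test: package.
Deploy reaches test via deploy → package → test.
Fetch reaches test via fetch → package → test.
Link reaches test via link → sign → package → test.
Likewise publish and sign each reach test by chaining the stated constraints.
No chain forces mirror (or any of the others) ahead of test.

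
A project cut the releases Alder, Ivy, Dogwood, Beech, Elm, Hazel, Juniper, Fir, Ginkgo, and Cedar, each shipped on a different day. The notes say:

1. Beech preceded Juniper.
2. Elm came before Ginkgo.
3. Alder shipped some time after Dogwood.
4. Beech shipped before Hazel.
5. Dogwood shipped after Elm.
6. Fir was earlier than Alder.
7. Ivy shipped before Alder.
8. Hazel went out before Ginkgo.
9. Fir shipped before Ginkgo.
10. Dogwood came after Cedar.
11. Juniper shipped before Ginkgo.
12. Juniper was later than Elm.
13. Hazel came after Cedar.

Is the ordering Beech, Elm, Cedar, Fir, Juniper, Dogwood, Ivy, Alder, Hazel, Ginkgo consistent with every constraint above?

Check each stated constraint against the proposed order — e.g. Beech is ahead of Hazel; Elm is ahead of Ginkgo. Every pair is in the required order; nothing is violated.

yes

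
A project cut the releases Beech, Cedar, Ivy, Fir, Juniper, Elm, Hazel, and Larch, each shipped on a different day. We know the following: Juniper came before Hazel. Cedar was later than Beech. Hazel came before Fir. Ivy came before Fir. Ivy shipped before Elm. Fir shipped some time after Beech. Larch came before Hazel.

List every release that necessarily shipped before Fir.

Beech, Hazel, Ivy, Juniper, Larch

Directly stated before Fir: Beech, Hazel, and Ivy.
Juniper reaches Fir via Juniper → Hazel → Fir.
Larch reaches Fir via Larch → Hazel → Fir.
No chain forces Elm (or any of the others) ahead of Fir.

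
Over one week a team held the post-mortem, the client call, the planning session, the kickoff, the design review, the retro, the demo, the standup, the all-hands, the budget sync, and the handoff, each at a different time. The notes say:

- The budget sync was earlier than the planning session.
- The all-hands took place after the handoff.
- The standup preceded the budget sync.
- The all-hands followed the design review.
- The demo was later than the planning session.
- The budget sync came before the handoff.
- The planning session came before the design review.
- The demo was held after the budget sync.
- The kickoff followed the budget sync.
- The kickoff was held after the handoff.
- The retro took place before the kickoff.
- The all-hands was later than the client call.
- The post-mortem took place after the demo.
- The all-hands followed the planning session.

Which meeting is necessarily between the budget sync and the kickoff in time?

the handoff

Tracing the constraints gives the budget sync → the handoff → the kickoff, so the handoff sits after the budget sync and before the kickoff.
No other meeting is forced both after the budget sync and before the kickoff.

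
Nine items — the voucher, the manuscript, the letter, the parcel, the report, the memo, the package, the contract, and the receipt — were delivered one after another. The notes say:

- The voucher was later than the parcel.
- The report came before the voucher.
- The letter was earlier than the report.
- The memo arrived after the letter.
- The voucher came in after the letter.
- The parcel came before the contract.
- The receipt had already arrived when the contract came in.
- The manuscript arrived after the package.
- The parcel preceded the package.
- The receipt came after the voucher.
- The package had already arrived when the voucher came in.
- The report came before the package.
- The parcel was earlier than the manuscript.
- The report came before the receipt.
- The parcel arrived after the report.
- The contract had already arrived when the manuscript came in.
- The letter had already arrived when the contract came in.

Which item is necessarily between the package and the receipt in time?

the voucher

Tracing the constraints gives the package → the voucher → the receipt, so the voucher sits after the package and before the receipt.
No other item is forced both after the package and before the receipt.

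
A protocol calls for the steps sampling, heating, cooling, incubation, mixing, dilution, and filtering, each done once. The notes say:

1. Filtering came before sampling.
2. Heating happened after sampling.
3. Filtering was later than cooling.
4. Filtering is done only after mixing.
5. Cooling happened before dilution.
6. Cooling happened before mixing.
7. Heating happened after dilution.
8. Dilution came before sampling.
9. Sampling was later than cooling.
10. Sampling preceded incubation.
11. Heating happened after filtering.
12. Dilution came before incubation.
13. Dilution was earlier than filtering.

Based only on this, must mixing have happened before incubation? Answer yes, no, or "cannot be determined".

yes

Chain the constraints: mixing → filtering → sampling → incubation. Each link is directly stated, so mixing comes before incubation.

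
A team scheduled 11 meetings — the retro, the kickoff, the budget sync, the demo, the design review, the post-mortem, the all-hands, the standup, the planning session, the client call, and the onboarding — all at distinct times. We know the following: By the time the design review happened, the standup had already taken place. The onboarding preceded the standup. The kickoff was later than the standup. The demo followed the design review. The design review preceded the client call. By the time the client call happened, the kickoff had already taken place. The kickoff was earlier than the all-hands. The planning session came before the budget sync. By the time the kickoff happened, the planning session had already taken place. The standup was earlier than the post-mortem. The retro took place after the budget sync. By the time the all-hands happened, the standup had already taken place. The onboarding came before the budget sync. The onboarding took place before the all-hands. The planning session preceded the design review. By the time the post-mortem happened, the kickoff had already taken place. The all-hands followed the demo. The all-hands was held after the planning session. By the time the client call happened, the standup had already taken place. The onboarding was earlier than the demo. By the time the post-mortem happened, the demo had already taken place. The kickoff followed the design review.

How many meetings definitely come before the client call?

Directly stated before the client call: the design review, the kickoff, and the standup.
The onboarding reaches the client call via the onboarding → the standup → the client call.
The planning session reaches the client call via the planning session → the kickoff → the client call.
No chain forces the demo (or any of the others) ahead of the client call.
That's the design review, the kickoff, the onboarding, the planning session, and the standup — 5 in all.

5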